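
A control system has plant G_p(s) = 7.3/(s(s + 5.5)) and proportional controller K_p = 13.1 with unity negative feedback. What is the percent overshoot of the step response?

Closed-loop characteristic equation: s² + 5.5s + 95.63 = 0, so ω_n = 9.779 rad/s and ζ = 5.5/(2·9.779) = 0.2812.
%OS = 100·exp(−πζ/√(1−ζ²)) = 100·exp(−π·0.2812/√0.9209) = 39.8%.

39.8%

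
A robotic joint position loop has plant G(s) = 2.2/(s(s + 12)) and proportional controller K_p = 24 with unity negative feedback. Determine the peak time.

T_p = 0.766 s

From 1 + K_pG(s) = 0: s² + 12s + 52.8 = 0 ⇒ ω_n = 7.266, ζ = 0.8257.
Damped frequency ω_d = ω_n√(1−ζ²) = 4.099 rad/s, so peak time T_p = π/ω_d = 0.766 s.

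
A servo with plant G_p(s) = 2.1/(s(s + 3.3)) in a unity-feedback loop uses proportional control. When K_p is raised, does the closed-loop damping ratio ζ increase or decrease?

ζ = 3.3/(2√(2.1K_p)); increasing K_p raises the denominator, so ζ falls.

decrease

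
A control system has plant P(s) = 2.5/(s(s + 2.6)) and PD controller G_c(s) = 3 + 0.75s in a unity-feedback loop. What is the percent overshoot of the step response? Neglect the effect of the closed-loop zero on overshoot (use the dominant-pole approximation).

Forward path: (3 + 0.75s)·2.5/(s(s+2.6)). The closed-loop characteristic equation is s² + (2.6 + 2.5·0.75)s + 2.5·3 = 0.
That is s² + 4.475s + 7.5 = 0, so ω_n = 2.739 rad/s and ζ = 4.475/(2·2.739) = 0.817.
%OS = 100·exp(−πζ/√(1−ζ²)) = 1.17%.

1.17%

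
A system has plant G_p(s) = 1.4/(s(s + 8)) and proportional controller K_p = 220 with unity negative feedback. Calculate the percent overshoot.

47.9%

From 1 + K_pG_p(s) = 0: s² + 8s + 308 = 0 ⇒ ω_n = 17.55, ζ = 0.2279.
%OS = 100·exp(−πζ/√(1−ζ²)) = 100·exp(−π·0.2279/√0.9481) = 47.9%.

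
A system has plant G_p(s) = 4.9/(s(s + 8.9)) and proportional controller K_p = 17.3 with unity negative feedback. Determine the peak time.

T_p = 0.39 s

From 1 + K_pG_p(s) = 0: s² + 8.9s + 84.77 = 0 ⇒ ω_n = 9.207, ζ = 0.4833.
Damped frequency ω_d = ω_n√(1−ζ²) = 8.06 rad/s, so peak time T_p = π/ω_d = 0.39 s.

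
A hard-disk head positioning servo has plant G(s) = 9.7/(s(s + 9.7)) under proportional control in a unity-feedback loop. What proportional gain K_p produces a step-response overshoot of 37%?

From %OS = 100·exp(−πζ/√(1−ζ²)) = 37%, ζ = −ln(0.37)/√(π²+ln²(0.37)) = 0.3017.
Characteristic equation s² + 9.7s + 9.7K_p = 0 gives ζ = 9.7/(2√(9.7K_p)).
Setting ζ = 0.3017: √(9.7K_p) = 9.7/(2·0.3017) = 16.07, so K_p = 258.4/9.7 = 26.6.

K_p = 26.6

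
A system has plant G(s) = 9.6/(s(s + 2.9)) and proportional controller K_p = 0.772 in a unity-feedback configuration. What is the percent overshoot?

From 1 + K_pG(s) = 0: s² + 2.9s + 7.411 = 0 ⇒ ω_n = 2.722, ζ = 0.5326.
%OS = 100·exp(−πζ/√(1−ζ²)) = 100·exp(−π·0.5326/√0.7163) = 13.8%.

13.8%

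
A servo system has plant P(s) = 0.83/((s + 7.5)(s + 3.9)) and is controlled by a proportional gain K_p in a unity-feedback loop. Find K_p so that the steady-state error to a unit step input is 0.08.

K_p = 405

The loop is type 0, so e_ss(step) = 1/(1 + K_pos) with K_pos = K_p·P(0).
P(0) = 0.02838. Require 1/(1 + K_p·0.02838) = 0.08, so 1 + 0.02838·K_p = 12.5.
K_p = (12.5 − 1)/0.02838 = 405.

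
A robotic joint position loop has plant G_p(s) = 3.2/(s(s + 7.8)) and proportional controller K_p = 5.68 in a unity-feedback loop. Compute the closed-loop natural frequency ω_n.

With unity feedback the closed-loop characteristic equation is s² + 7.8s + 5.68·3.2 = s² + 7.8s + 18.18 = 0.
So ω_n² = 18.18 ⇒ ω_n = 4.263 rad/s, and ζ = 7.8/(2ω_n) = 0.915.

ω_n = 4.26 rad/s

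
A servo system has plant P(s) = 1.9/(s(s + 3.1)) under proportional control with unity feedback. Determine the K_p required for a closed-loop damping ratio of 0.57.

Closed-loop characteristic equation: s² + 3.1s + K_p·1.9 = 0.
So ω_n = √(1.9K_p) and 2ζω_n = 3.1, giving ζ = 3.1/(2√(1.9K_p)).
Setting ζ = 0.57: √(1.9K_p) = 3.1/(2·0.57) = 2.719, so K_p = 7.395/1.9 = 3.89.

K_p = 3.89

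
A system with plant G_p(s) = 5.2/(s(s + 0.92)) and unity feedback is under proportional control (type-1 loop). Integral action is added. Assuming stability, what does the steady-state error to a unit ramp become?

0

The integrator raises the loop to type 2, so K_v → ∞ and e_ss to a ramp is zero.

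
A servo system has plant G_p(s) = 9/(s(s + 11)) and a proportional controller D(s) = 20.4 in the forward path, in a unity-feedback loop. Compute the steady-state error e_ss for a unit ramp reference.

0.0599

The loop has one pole at the origin (type 1). Velocity error constant K_v = lim_{s→0} s·D(s)G_p(s) = 20.4·9/11 = 16.69.
Steady-state error to a unit ramp: e_ss = 1/K_v = 0.0599.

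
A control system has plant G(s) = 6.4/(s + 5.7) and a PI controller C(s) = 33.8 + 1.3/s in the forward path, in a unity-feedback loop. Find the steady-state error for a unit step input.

0

The open loop C(s)G(s) has a pole at the origin (type 1), so the static position error constant is infinite and e_ss = 1/(1+∞) = 0.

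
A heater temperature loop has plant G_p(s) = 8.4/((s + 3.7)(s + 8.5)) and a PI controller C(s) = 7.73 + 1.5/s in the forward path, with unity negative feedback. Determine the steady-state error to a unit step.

0

The open loop C(s)G_p(s) has a pole at the origin (type 1), so the static position error constant is infinite and e_ss = 1/(1+∞) = 0.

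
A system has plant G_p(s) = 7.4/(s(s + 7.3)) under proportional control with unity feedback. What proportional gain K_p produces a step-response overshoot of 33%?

K_p = 16.3

From %OS = 100·exp(−πζ/√(1−ζ²)) = 33%, ζ = −ln(0.33)/√(π²+ln²(0.33)) = 0.3328.
Characteristic equation s² + 7.3s + 7.4K_p = 0 gives ζ = 7.3/(2√(7.4K_p)).
Setting ζ = 0.3328: √(7.4K_p) = 7.3/(2·0.3328) = 10.97, so K_p = 120.3/7.4 = 16.3.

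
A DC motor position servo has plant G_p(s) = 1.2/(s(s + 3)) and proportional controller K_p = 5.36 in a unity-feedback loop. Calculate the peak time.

T_p = 1.54 s

Closed-loop characteristic equation: s² + 3s + 6.432 = 0, so ω_n = 2.536 rad/s and ζ = 3/(2·2.536) = 0.5915.
Damped frequency ω_d = ω_n√(1−ζ²) = 2.045 rad/s, so peak time T_p = π/ω_d = 1.54 s.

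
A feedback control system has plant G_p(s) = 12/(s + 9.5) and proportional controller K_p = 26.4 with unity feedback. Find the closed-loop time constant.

τ = 0.00306 s

Closed-loop transfer function: T(s) = K_p·G_p(s)/(1 + K_p·G_p(s)) = 316.8/(s + 9.5 + 316.8) = 316.8/(s + 326.3).
Time constant τ = 1/326.3 = 0.00306 s.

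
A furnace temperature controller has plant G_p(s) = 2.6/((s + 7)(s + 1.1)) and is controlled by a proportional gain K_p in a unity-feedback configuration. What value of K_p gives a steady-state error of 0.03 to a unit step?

For a type-0 loop with proportional control, e_ss = 1/(1 + K_p·G_p(0)).
G_p(0) = 0.3377. Require 1/(1 + K_p·0.3377) = 0.03, so 1 + 0.3377·K_p = 33.33.
K_p = (33.33 − 1)/0.3377 = 95.8.

K_p = 95.8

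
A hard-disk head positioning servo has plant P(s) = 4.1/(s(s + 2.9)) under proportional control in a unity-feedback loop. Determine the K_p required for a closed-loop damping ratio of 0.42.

K_p = 2.91

Closed-loop characteristic equation: s² + 2.9s + K_p·4.1 = 0.
So ω_n = √(4.1K_p) and 2ζω_n = 2.9, giving ζ = 2.9/(2√(4.1K_p)).
Setting ζ = 0.42: √(4.1K_p) = 2.9/(2·0.42) = 3.452, so K_p = 11.92/4.1 = 2.91.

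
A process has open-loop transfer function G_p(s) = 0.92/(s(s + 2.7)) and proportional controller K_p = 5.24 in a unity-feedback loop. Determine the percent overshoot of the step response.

8.64%

The closed-loop denominator s² + 2.7s + 4.821 gives ω_n = √4.821 = 2.196 and ζ = 2.7/(2ω_n) = 0.6149.
%OS = 100·exp(−πζ/√(1−ζ²)) = 100·exp(−π·0.6149/√0.622) = 8.64%.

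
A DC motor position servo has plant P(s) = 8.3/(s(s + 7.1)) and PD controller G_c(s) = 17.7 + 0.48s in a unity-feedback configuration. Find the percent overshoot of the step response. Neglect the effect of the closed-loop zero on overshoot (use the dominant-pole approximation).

Forward path: (17.7 + 0.48s)·8.3/(s(s+7.1)). The closed-loop characteristic equation is s² + (7.1 + 8.3·0.48)s + 8.3·17.7 = 0.
That is s² + 11.08s + 146.9 = 0, so ω_n = 12.12 rad/s and ζ = 11.08/(2·12.12) = 0.4572.
%OS = 100·exp(−πζ/√(1−ζ²)) = 19.9%.

19.9%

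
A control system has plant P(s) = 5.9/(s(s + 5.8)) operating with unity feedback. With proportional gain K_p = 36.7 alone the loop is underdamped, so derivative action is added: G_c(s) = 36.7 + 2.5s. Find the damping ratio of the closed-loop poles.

Forward path: (36.7 + 2.5s)·5.9/(s(s+5.8)). The closed-loop characteristic equation is s² + (5.8 + 5.9·2.5)s + 5.9·36.7 = 0.
That is s² + 20.55s + 216.5 = 0, so ω_n = 14.71 rad/s and ζ = 20.55/(2·14.71) = 0.6983.

ζ = 0.698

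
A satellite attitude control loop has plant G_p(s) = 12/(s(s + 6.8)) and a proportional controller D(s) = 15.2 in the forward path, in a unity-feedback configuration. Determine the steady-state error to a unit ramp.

0.0373

The loop has one pole at the origin (type 1). Velocity error constant K_v = lim_{s→0} s·D(s)G_p(s) = 15.2·12/6.8 = 26.82.
Steady-state error to a unit ramp: e_ss = 1/K_v = 0.0373.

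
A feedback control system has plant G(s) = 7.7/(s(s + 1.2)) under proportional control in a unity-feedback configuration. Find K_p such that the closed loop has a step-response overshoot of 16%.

From %OS = 100·exp(−πζ/√(1−ζ²)) = 16%, ζ = −ln(0.16)/√(π²+ln²(0.16)) = 0.5039.
Characteristic equation s² + 1.2s + 7.7K_p = 0 gives ζ = 1.2/(2√(7.7K_p)).
Setting ζ = 0.5039: √(7.7K_p) = 1.2/(2·0.5039) = 1.191, so K_p = 1.418/7.7 = 0.184.

K_p = 0.184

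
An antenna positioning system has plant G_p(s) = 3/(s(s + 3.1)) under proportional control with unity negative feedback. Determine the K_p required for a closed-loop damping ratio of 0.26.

K_p = 11.8

Closed-loop characteristic equation: s² + 3.1s + K_p·3 = 0.
So ω_n = √(3K_p) and 2ζω_n = 3.1, giving ζ = 3.1/(2√(3K_p)).
Setting ζ = 0.26: √(3K_p) = 3.1/(2·0.26) = 5.962, so K_p = 35.54/3 = 11.8.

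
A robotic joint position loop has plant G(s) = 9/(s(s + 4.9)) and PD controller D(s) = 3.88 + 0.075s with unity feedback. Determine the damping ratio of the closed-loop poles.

ζ = 0.472

Forward path: (3.88 + 0.075s)·9/(s(s+4.9)). The closed-loop characteristic equation is s² + (4.9 + 9·0.075)s + 9·3.88 = 0.
That is s² + 5.575s + 34.92 = 0, so ω_n = 5.909 rad/s and ζ = 5.575/(2·5.909) = 0.4717.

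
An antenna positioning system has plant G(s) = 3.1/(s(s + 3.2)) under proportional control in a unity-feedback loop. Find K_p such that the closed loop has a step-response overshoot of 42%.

From %OS = 100·exp(−πζ/√(1−ζ²)) = 42%, ζ = −ln(0.42)/√(π²+ln²(0.42)) = 0.2662.
Characteristic equation s² + 3.2s + 3.1K_p = 0 gives ζ = 3.2/(2√(3.1K_p)).
Setting ζ = 0.2662: √(3.1K_p) = 3.2/(2·0.2662) = 6.011, so K_p = 36.13/3.1 = 11.7.

K_p = 11.7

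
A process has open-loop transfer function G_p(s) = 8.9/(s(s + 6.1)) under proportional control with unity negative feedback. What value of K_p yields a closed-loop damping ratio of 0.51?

K_p = 4.02

Closed-loop characteristic equation: s² + 6.1s + K_p·8.9 = 0.
So ω_n = √(8.9K_p) and 2ζω_n = 6.1, giving ζ = 6.1/(2√(8.9K_p)).
Setting ζ = 0.51: √(8.9K_p) = 6.1/(2·0.51) = 5.98, so K_p = 35.77/8.9 = 4.02.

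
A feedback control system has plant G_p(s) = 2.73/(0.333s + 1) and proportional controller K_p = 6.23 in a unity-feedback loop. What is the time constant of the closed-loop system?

Closed loop: T(s) = K_p·G_p/(1+K_p·G_p) = 17.01/(0.333s + 1 + 17.01), with pole at s = −(1 + 17.01)/0.333 = −54.08.
Closed-loop time constant τ = 1/54.08 = 0.0185 s.

τ = 0.0185 s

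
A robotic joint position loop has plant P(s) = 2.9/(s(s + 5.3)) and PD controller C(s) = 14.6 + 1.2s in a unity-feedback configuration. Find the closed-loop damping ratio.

Forward path: (14.6 + 1.2s)·2.9/(s(s+5.3)). The closed-loop characteristic equation is s² + (5.3 + 2.9·1.2)s + 2.9·14.6 = 0.
That is s² + 8.78s + 42.34 = 0, so ω_n = 6.507 rad/s and ζ = 8.78/(2·6.507) = 0.6747.

ζ = 0.675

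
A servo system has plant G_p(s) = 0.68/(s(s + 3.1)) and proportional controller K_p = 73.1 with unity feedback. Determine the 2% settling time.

The closed-loop denominator s² + 3.1s + 49.71 gives ω_n = √49.71 = 7.05 and ζ = 3.1/(2ω_n) = 0.2198.
2% settling time T_s ≈ 4/(ζω_n) = 4/1.55 = 2.58 s.

T_s ≈ 2.58 s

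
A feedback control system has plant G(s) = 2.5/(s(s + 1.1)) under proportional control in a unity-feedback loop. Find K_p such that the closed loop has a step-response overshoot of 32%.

From %OS = 100·exp(−πζ/√(1−ζ²)) = 32%, ζ = −ln(0.32)/√(π²+ln²(0.32)) = 0.341.
Characteristic equation s² + 1.1s + 2.5K_p = 0 gives ζ = 1.1/(2√(2.5K_p)).
Setting ζ = 0.341: √(2.5K_p) = 1.1/(2·0.341) = 1.613, so K_p = 2.602/2.5 = 1.04.

K_p = 1.04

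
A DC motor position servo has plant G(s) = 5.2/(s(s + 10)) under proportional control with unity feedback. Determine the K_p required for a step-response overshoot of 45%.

From %OS = 100·exp(−πζ/√(1−ζ²)) = 45%, ζ = −ln(0.45)/√(π²+ln²(0.45)) = 0.2463.
Characteristic equation s² + 10s + 5.2K_p = 0 gives ζ = 10/(2√(5.2K_p)).
Setting ζ = 0.2463: √(5.2K_p) = 10/(2·0.2463) = 20.3, so K_p = 412/5.2 = 79.2.

K_p = 79.2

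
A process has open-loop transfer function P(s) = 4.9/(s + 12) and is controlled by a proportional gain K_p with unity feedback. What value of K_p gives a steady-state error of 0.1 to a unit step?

K_p = 22

Steady-state error for a unit step on this type-0 loop is 1/(1 + K_p·P(0)).
P(0) = 0.4083. Require 1/(1 + K_p·0.4083) = 0.1, so 1 + 0.4083·K_p = 10.
K_p = (10 − 1)/0.4083 = 22.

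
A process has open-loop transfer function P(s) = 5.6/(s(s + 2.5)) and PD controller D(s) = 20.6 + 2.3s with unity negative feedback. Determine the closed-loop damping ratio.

ζ = 0.716

Forward path: (20.6 + 2.3s)·5.6/(s(s+2.5)). The closed-loop characteristic equation is s² + (2.5 + 5.6·2.3)s + 5.6·20.6 = 0.
That is s² + 15.38s + 115.4 = 0, so ω_n = 10.74 rad/s and ζ = 15.38/(2·10.74) = 0.716.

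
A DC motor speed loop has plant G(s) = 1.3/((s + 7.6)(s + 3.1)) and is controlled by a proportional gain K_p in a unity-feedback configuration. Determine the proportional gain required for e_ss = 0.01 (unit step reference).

K_p = 1790

Steady-state error for a unit step on this type-0 loop is 1/(1 + K_p·G(0)).
G(0) = 0.05518. Require 1/(1 + K_p·0.05518) = 0.01, so 1 + 0.05518·K_p = 100.
K_p = (100 − 1)/0.05518 = 1790.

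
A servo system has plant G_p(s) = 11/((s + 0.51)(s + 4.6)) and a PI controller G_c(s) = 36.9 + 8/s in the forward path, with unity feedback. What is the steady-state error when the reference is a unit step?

The open loop G_c(s)G_p(s) has a pole at the origin (type 1), so the static position error constant is infinite and e_ss = 1/(1+∞) = 0.

0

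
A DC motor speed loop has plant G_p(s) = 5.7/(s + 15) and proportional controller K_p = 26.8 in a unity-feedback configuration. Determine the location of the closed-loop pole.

s = -167.8

Closed-loop transfer function: T(s) = K_p·G_p(s)/(1 + K_p·G_p(s)) = 152.8/(s + 15 + 152.8) = 152.8/(s + 167.8).
The closed-loop pole is at s = −167.8.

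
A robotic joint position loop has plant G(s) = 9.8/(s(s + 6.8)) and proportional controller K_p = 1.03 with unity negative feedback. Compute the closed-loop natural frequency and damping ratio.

ω_n = 3.18 rad/s, ζ = 1.07

The closed-loop denominator is s(s+6.8) + 1.03·9.8 = s² + 6.8s + 10.09.
Matching s² + 2ζω_n s + ω_n²: ω_n = √10.09 = 3.177 rad/s and 2ζω_n = 6.8, so ζ = 6.8/(2·3.177) = 1.07.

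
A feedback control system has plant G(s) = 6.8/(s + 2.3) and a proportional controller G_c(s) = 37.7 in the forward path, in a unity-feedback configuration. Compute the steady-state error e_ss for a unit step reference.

The loop is type 0. Static position error constant K_pos = G_c(0)·G(0) = 37.7·2.957 = 111.5.
Steady-state error to a unit step: e_ss = 1/(1+K_pos) = 1/112.5 = 0.00889.

0.00889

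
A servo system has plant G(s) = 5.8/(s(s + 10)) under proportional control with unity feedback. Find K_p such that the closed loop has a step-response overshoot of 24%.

K_p = 25.2

From %OS = 100·exp(−πζ/√(1−ζ²)) = 24%, ζ = −ln(0.24)/√(π²+ln²(0.24)) = 0.4136.
Characteristic equation s² + 10s + 5.8K_p = 0 gives ζ = 10/(2√(5.8K_p)).
Setting ζ = 0.4136: √(5.8K_p) = 10/(2·0.4136) = 12.09, so K_p = 146.1/5.8 = 25.2.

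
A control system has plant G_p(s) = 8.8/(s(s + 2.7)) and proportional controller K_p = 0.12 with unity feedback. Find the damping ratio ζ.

ζ = 1.31

1 + K_p·G_p(s) = 0 gives s² + 2.7s + 1.056 = 0.
Matching s² + 2ζω_n s + ω_n²: ω_n = √1.056 = 1.028 rad/s and 2ζω_n = 2.7, so ζ = 2.7/(2·1.028) = 1.31.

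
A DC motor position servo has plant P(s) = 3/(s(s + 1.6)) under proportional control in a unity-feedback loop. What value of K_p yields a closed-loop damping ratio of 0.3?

Closed-loop characteristic equation: s² + 1.6s + K_p·3 = 0.
So ω_n = √(3K_p) and 2ζω_n = 1.6, giving ζ = 1.6/(2√(3K_p)).
Setting ζ = 0.3: √(3K_p) = 1.6/(2·0.3) = 2.667, so K_p = 7.111/3 = 2.37.

K_p = 2.37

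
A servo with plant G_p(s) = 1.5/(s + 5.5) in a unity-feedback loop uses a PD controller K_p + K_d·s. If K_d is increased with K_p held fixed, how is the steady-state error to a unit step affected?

unchanged

At s = 0 the derivative term contributes nothing: C(0) = K_p regardless of K_d, so K_pos = K_p·G_p(0) and e_ss are unchanged.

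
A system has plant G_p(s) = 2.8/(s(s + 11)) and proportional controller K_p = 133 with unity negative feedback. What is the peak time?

The closed-loop denominator s² + 11s + 372.4 gives ω_n = √372.4 = 19.3 and ζ = 11/(2ω_n) = 0.285.
Damped frequency ω_d = ω_n√(1−ζ²) = 18.5 rad/s, so peak time T_p = π/ω_d = 0.17 s.

T_p = 0.17 s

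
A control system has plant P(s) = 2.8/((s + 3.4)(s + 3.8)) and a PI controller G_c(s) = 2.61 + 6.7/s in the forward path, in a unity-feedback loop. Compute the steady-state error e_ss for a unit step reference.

0

The open loop G_c(s)P(s) has a pole at the origin (type 1), so the static position error constant is infinite and e_ss = 1/(1+∞) = 0.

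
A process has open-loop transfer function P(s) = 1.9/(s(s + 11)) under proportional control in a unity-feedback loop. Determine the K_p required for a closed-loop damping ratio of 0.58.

K_p = 47.3

Closed-loop characteristic equation: s² + 11s + K_p·1.9 = 0.
So ω_n = √(1.9K_p) and 2ζω_n = 11, giving ζ = 11/(2√(1.9K_p)).
Setting ζ = 0.58: √(1.9K_p) = 11/(2·0.58) = 9.483, so K_p = 89.92/1.9 = 47.3.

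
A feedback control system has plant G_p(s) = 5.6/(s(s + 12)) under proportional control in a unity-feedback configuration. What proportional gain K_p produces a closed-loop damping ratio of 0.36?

Closed-loop characteristic equation: s² + 12s + K_p·5.6 = 0.
So ω_n = √(5.6K_p) and 2ζω_n = 12, giving ζ = 12/(2√(5.6K_p)).
Setting ζ = 0.36: √(5.6K_p) = 12/(2·0.36) = 16.67, so K_p = 277.8/5.6 = 49.6.

K_p = 49.6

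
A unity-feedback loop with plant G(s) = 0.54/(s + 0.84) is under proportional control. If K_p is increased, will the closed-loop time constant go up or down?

Closed-loop pole is at s = −(0.84+K_p·0.54); larger K_p moves it further left, so τ = 1/(0.84+K_p·0.54) decreases.

decrease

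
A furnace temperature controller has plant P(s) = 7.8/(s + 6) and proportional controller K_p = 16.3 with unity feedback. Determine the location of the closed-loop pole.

Closed-loop transfer function: T(s) = K_p·P(s)/(1 + K_p·P(s)) = 127.1/(s + 6 + 127.1) = 127.1/(s + 133.1).
The closed-loop pole is at s = −133.1.

s = -133.1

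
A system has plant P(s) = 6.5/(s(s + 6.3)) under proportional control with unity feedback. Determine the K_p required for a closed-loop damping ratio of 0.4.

K_p = 9.54

Closed-loop characteristic equation: s² + 6.3s + K_p·6.5 = 0.
So ω_n = √(6.5K_p) and 2ζω_n = 6.3, giving ζ = 6.3/(2√(6.5K_p)).
Setting ζ = 0.4: √(6.5K_p) = 6.3/(2·0.4) = 7.875, so K_p = 62.02/6.5 = 9.54.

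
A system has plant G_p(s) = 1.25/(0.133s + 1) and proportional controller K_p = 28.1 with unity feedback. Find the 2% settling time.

Closed loop: T(s) = K_p·G_p/(1+K_p·G_p) = 35.12/(0.133s + 1 + 35.12), with pole at s = −(1 + 35.12)/0.133 = −271.6.
τ = 1/271.6 = 0.003682 s, so 2% settling time ≈ 4τ = 0.0147 s.

T_s ≈ 0.0147 s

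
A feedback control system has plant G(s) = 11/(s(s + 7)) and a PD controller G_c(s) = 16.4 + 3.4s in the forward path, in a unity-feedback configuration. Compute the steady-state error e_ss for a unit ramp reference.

0.0388

The loop has one pole at the origin (type 1). Velocity error constant K_v = lim_{s→0} s·G_c(s)G(s) = 16.4·11/7 = 25.77.
Steady-state error to a unit ramp: e_ss = 1/K_v = 0.0388.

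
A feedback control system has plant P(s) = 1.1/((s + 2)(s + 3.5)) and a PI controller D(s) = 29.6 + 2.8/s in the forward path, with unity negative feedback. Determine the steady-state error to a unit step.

0

The open loop D(s)P(s) has a pole at the origin (type 1), so the static position error constant is infinite and e_ss = 1/(1+∞) = 0.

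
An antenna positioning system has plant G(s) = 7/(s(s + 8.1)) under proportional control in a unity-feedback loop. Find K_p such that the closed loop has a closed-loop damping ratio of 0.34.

K_p = 20.3

Closed-loop characteristic equation: s² + 8.1s + K_p·7 = 0.
So ω_n = √(7K_p) and 2ζω_n = 8.1, giving ζ = 8.1/(2√(7K_p)).
Setting ζ = 0.34: √(7K_p) = 8.1/(2·0.34) = 11.91, so K_p = 141.9/7 = 20.3.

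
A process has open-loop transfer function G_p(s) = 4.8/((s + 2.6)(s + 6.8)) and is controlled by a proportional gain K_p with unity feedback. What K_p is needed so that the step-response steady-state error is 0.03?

K_p = 119

The loop is type 0, so e_ss(step) = 1/(1 + K_pos) with K_pos = K_p·G_p(0).
G_p(0) = 0.2715. Require 1/(1 + K_p·0.2715) = 0.03, so 1 + 0.2715·K_p = 33.33.
K_p = (33.33 − 1)/0.2715 = 119.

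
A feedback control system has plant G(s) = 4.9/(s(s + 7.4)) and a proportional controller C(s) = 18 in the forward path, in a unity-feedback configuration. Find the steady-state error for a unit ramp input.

The loop has one pole at the origin (type 1). Velocity error constant K_v = lim_{s→0} s·C(s)G(s) = 18·4.9/7.4 = 11.92.
Steady-state error to a unit ramp: e_ss = 1/K_v = 0.0839.

0.0839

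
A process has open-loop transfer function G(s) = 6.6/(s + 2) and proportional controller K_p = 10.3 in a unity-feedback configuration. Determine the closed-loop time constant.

τ = 0.0143 s

Closed-loop transfer function: T(s) = K_p·G(s)/(1 + K_p·G(s)) = 67.98/(s + 2 + 67.98) = 67.98/(s + 69.98).
Time constant τ = 1/69.98 = 0.0143 s.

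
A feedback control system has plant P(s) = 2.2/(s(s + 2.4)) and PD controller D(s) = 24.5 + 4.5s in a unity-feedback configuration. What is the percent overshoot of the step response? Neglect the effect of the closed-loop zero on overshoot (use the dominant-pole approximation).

0.808%

Forward path: (24.5 + 4.5s)·2.2/(s(s+2.4)). The closed-loop characteristic equation is s² + (2.4 + 2.2·4.5)s + 2.2·24.5 = 0.
That is s² + 12.3s + 53.9 = 0, so ω_n = 7.342 rad/s and ζ = 12.3/(2·7.342) = 0.8377.
%OS = 100·exp(−πζ/√(1−ζ²)) = 0.808%.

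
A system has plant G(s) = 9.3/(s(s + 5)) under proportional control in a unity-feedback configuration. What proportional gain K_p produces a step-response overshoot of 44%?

K_p = 10.5

From %OS = 100·exp(−πζ/√(1−ζ²)) = 44%, ζ = −ln(0.44)/√(π²+ln²(0.44)) = 0.2528.
Characteristic equation s² + 5s + 9.3K_p = 0 gives ζ = 5/(2√(9.3K_p)).
Setting ζ = 0.2528: √(9.3K_p) = 5/(2·0.2528) = 9.888, so K_p = 97.77/9.3 = 10.5.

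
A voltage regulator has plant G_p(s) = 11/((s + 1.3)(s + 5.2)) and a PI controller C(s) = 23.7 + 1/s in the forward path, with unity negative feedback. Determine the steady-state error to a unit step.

The open loop C(s)G_p(s) has a pole at the origin (type 1), so the static position error constant is infinite and e_ss = 1/(1+∞) = 0.

0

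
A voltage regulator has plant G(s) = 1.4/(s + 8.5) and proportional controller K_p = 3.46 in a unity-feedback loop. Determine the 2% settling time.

T_s ≈ 0.3 s

Closed-loop transfer function: T(s) = K_p·G(s)/(1 + K_p·G(s)) = 4.844/(s + 8.5 + 4.844) = 4.844/(s + 13.34).
Time constant τ = 1/13.34 = 0.07494 s, so the 2% settling time is about 4τ = 0.3 s.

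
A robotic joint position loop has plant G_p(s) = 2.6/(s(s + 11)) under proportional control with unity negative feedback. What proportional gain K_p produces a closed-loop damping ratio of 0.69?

K_p = 24.4

Closed-loop characteristic equation: s² + 11s + K_p·2.6 = 0.
So ω_n = √(2.6K_p) and 2ζω_n = 11, giving ζ = 11/(2√(2.6K_p)).
Setting ζ = 0.69: √(2.6K_p) = 11/(2·0.69) = 7.971, so K_p = 63.54/2.6 = 24.4.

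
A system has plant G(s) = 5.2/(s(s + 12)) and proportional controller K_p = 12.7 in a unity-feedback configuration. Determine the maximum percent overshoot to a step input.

Closed-loop characteristic equation: s² + 12s + 66.04 = 0, so ω_n = 8.126 rad/s and ζ = 12/(2·8.126) = 0.7383.
%OS = 100·exp(−πζ/√(1−ζ²)) = 100·exp(−π·0.7383/√0.4549) = 3.21%.

3.21%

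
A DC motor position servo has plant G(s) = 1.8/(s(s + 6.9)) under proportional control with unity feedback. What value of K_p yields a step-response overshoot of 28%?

K_p = 46.9

From %OS = 100·exp(−πζ/√(1−ζ²)) = 28%, ζ = −ln(0.28)/√(π²+ln²(0.28)) = 0.3755.
Characteristic equation s² + 6.9s + 1.8K_p = 0 gives ζ = 6.9/(2√(1.8K_p)).
Setting ζ = 0.3755: √(1.8K_p) = 6.9/(2·0.3755) = 9.187, so K_p = 84.4/1.8 = 46.9.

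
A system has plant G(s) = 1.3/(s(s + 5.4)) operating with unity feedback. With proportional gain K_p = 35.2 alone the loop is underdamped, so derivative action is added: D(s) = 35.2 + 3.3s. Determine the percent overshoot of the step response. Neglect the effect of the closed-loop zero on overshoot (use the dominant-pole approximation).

3.98%

Forward path: (35.2 + 3.3s)·1.3/(s(s+5.4)). The closed-loop characteristic equation is s² + (5.4 + 1.3·3.3)s + 1.3·35.2 = 0.
That is s² + 9.69s + 45.76 = 0, so ω_n = 6.765 rad/s and ζ = 9.69/(2·6.765) = 0.7162.
%OS = 100·exp(−πζ/√(1−ζ²)) = 3.98%.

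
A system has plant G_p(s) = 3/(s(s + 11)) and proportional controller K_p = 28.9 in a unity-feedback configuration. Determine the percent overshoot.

The closed-loop denominator s² + 11s + 86.7 gives ω_n = √86.7 = 9.311 and ζ = 11/(2ω_n) = 0.5907.
%OS = 100·exp(−πζ/√(1−ζ²)) = 100·exp(−π·0.5907/√0.6511) = 10%.

10%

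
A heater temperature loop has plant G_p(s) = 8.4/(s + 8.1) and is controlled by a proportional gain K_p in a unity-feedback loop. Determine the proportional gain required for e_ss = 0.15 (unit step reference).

For a type-0 loop with proportional control, e_ss = 1/(1 + K_p·G_p(0)).
G_p(0) = 1.037. Require 1/(1 + K_p·1.037) = 0.15, so 1 + 1.037·K_p = 6.667.
K_p = (6.667 − 1)/1.037 = 5.46.

K_p = 5.46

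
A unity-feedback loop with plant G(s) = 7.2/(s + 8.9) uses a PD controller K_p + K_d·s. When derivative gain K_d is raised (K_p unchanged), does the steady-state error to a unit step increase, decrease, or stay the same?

unchanged

K_d affects only the transient (the s-coefficient); the DC loop gain, and hence e_ss, depends only on K_p.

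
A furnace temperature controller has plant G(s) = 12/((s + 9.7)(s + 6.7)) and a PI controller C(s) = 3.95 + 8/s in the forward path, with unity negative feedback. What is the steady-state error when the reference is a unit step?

0

The open loop C(s)G(s) has a pole at the origin (type 1), so the static position error constant is infinite and e_ss = 1/(1+∞) = 0.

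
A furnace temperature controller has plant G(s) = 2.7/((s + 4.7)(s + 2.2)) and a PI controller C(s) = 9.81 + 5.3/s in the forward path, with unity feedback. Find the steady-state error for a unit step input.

The open loop C(s)G(s) has a pole at the origin (type 1), so the static position error constant is infinite and e_ss = 1/(1+∞) = 0.

0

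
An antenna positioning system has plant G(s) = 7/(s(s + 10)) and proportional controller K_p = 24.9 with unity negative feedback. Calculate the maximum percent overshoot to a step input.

From 1 + K_pG(s) = 0: s² + 10s + 174.3 = 0 ⇒ ω_n = 13.2, ζ = 0.3787.
%OS = 100·exp(−πζ/√(1−ζ²)) = 100·exp(−π·0.3787/√0.8566) = 27.6%.

27.6%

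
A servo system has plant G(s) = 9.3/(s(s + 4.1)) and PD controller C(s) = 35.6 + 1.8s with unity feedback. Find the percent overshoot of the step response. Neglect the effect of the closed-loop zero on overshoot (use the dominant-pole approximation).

11.1%

Forward path: (35.6 + 1.8s)·9.3/(s(s+4.1)). The closed-loop characteristic equation is s² + (4.1 + 9.3·1.8)s + 9.3·35.6 = 0.
That is s² + 20.84s + 331.1 = 0, so ω_n = 18.2 rad/s and ζ = 20.84/(2·18.2) = 0.5727.
%OS = 100·exp(−πζ/√(1−ζ²)) = 11.1%.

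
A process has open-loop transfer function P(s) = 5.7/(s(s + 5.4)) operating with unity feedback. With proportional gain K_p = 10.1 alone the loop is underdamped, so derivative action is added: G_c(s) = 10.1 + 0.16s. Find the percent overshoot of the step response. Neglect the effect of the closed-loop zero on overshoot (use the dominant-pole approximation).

23.8%

Forward path: (10.1 + 0.16s)·5.7/(s(s+5.4)). The closed-loop characteristic equation is s² + (5.4 + 5.7·0.16)s + 5.7·10.1 = 0.
That is s² + 6.312s + 57.57 = 0, so ω_n = 7.587 rad/s and ζ = 6.312/(2·7.587) = 0.4159.
%OS = 100·exp(−πζ/√(1−ζ²)) = 23.8%.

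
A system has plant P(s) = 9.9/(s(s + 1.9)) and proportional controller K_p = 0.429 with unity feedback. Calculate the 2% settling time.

T_s ≈ 4.21 s

Closed-loop characteristic equation: s² + 1.9s + 4.247 = 0, so ω_n = 2.061 rad/s and ζ = 1.9/(2·2.061) = 0.461.
2% settling time T_s ≈ 4/(ζω_n) = 4/0.95 = 4.21 s.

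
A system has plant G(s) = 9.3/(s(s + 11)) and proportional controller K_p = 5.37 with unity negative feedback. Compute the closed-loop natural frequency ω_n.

The closed-loop denominator is s(s+11) + 5.37·9.3 = s² + 11s + 49.94.
Matching s² + 2ζω_n s + ω_n²: ω_n = √49.94 = 7.067 rad/s and 2ζω_n = 11, so ζ = 11/(2·7.067) = 0.778.

ω_n = 7.07 rad/s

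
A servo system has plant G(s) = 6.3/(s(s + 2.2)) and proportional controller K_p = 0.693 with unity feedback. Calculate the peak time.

From 1 + K_pG(s) = 0: s² + 2.2s + 4.366 = 0 ⇒ ω_n = 2.089, ζ = 0.5264.
Damped frequency ω_d = ω_n√(1−ζ²) = 1.776 rad/s, so peak time T_p = π/ω_d = 1.77 s.

T_p = 1.77 s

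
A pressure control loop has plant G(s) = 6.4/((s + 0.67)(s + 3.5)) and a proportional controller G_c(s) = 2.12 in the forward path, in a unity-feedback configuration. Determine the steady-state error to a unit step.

The loop is type 0. Static position error constant K_pos = G_c(0)·G(0) = 2.12·2.729 = 5.786.
Steady-state error to a unit step: e_ss = 1/(1+K_pos) = 1/6.786 = 0.147.

0.147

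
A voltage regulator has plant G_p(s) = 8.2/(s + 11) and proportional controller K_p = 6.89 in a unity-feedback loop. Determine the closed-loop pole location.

Closed-loop transfer function: T(s) = K_p·G_p(s)/(1 + K_p·G_p(s)) = 56.5/(s + 11 + 56.5) = 56.5/(s + 67.5).
The closed-loop pole is at s = −67.5.

s = -67.5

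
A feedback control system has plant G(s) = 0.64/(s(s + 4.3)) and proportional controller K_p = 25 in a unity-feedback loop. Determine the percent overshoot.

The closed-loop denominator s² + 4.3s + 16 gives ω_n = √16 = 4 and ζ = 4.3/(2ω_n) = 0.5375.
%OS = 100·exp(−πζ/√(1−ζ²)) = 100·exp(−π·0.5375/√0.7111) = 13.5%.

13.5%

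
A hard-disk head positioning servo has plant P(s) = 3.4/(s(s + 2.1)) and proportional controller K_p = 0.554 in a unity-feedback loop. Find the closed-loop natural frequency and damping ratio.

The closed-loop denominator is s(s+2.1) + 0.554·3.4 = s² + 2.1s + 1.884.
So ω_n² = 1.884 ⇒ ω_n = 1.372 rad/s, and ζ = 2.1/(2ω_n) = 0.765.

ω_n = 1.37 rad/s, ζ = 0.765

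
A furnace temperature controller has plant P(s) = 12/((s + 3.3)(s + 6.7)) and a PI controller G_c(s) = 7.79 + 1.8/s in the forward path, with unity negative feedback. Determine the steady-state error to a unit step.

0

The open loop G_c(s)P(s) has a pole at the origin (type 1), so the static position error constant is infinite and e_ss = 1/(1+∞) = 0.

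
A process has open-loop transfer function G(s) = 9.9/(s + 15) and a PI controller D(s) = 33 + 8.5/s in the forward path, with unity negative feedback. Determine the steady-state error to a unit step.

0

The open loop D(s)G(s) has a pole at the origin (type 1), so the static position error constant is infinite and e_ss = 1/(1+∞) = 0.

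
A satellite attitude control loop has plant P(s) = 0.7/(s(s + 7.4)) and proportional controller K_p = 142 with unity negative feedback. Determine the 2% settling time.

T_s ≈ 1.08 s

From 1 + K_pP(s) = 0: s² + 7.4s + 99.4 = 0 ⇒ ω_n = 9.97, ζ = 0.3711.
2% settling time T_s ≈ 4/(ζω_n) = 4/3.7 = 1.08 s.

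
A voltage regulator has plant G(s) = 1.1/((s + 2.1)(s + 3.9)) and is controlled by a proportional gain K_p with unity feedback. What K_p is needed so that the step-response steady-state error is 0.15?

The loop is type 0, so e_ss(step) = 1/(1 + K_pos) with K_pos = K_p·G(0).
G(0) = 0.1343. Require 1/(1 + K_p·0.1343) = 0.15, so 1 + 0.1343·K_p = 6.667.
K_p = (6.667 − 1)/0.1343 = 42.2.

K_p = 42.2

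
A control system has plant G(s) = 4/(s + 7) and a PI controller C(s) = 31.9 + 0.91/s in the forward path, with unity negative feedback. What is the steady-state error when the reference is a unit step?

The open loop C(s)G(s) has a pole at the origin (type 1), so the static position error constant is infinite and e_ss = 1/(1+∞) = 0.

0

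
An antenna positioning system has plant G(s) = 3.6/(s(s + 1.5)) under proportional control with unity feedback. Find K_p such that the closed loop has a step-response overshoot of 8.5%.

K_p = 0.41

From %OS = 100·exp(−πζ/√(1−ζ²)) = 8.5%, ζ = −ln(0.085)/√(π²+ln²(0.085)) = 0.6173.
Characteristic equation s² + 1.5s + 3.6K_p = 0 gives ζ = 1.5/(2√(3.6K_p)).
Setting ζ = 0.6173: √(3.6K_p) = 1.5/(2·0.6173) = 1.215, so K_p = 1.476/3.6 = 0.41.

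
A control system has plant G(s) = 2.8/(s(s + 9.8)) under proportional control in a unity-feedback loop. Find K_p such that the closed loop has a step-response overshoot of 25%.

From %OS = 100·exp(−πζ/√(1−ζ²)) = 25%, ζ = −ln(0.25)/√(π²+ln²(0.25)) = 0.4037.
Characteristic equation s² + 9.8s + 2.8K_p = 0 gives ζ = 9.8/(2√(2.8K_p)).
Setting ζ = 0.4037: √(2.8K_p) = 9.8/(2·0.4037) = 12.14, so K_p = 147.3/2.8 = 52.6.

K_p = 52.6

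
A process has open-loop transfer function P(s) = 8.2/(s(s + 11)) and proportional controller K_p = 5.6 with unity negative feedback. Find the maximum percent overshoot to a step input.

The closed-loop denominator s² + 11s + 45.92 gives ω_n = √45.92 = 6.776 and ζ = 11/(2ω_n) = 0.8116.
%OS = 100·exp(−πζ/√(1−ζ²)) = 100·exp(−π·0.8116/√0.3412) = 1.27%.

1.27%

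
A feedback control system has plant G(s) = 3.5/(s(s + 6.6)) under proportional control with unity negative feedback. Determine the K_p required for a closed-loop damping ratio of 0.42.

K_p = 17.6

Closed-loop characteristic equation: s² + 6.6s + K_p·3.5 = 0.
So ω_n = √(3.5K_p) and 2ζω_n = 6.6, giving ζ = 6.6/(2√(3.5K_p)).
Setting ζ = 0.42: √(3.5K_p) = 6.6/(2·0.42) = 7.857, so K_p = 61.73/3.5 = 17.6.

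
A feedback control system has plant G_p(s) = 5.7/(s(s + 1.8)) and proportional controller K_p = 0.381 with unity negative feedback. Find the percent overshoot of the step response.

8.87%

Closed-loop characteristic equation: s² + 1.8s + 2.172 = 0, so ω_n = 1.474 rad/s and ζ = 1.8/(2·1.474) = 0.6107.
%OS = 100·exp(−πζ/√(1−ζ²)) = 100·exp(−π·0.6107/√0.627) = 8.87%.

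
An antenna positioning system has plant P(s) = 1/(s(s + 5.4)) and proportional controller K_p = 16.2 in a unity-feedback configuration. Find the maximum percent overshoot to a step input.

5.83%

From 1 + K_pP(s) = 0: s² + 5.4s + 16.2 = 0 ⇒ ω_n = 4.025, ζ = 0.6708.
%OS = 100·exp(−πζ/√(1−ζ²)) = 100·exp(−π·0.6708/√0.55) = 5.83%.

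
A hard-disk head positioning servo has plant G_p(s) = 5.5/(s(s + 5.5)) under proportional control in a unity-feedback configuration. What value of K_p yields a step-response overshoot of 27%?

K_p = 9.29

From %OS = 100·exp(−πζ/√(1−ζ²)) = 27%, ζ = −ln(0.27)/√(π²+ln²(0.27)) = 0.3847.
Characteristic equation s² + 5.5s + 5.5K_p = 0 gives ζ = 5.5/(2√(5.5K_p)).
Setting ζ = 0.3847: √(5.5K_p) = 5.5/(2·0.3847) = 7.148, so K_p = 51.1/5.5 = 9.29.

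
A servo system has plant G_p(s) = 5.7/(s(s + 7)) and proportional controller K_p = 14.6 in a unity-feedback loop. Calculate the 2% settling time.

T_s ≈ 1.14 s

The closed-loop denominator s² + 7s + 83.22 gives ω_n = √83.22 = 9.122 and ζ = 7/(2ω_n) = 0.3837.
2% settling time T_s ≈ 4/(ζω_n) = 4/3.5 = 1.14 s.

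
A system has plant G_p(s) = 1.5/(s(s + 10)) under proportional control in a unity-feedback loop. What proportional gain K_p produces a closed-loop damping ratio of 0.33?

K_p = 153

Closed-loop characteristic equation: s² + 10s + K_p·1.5 = 0.
So ω_n = √(1.5K_p) and 2ζω_n = 10, giving ζ = 10/(2√(1.5K_p)).
Setting ζ = 0.33: √(1.5K_p) = 10/(2·0.33) = 15.15, so K_p = 229.6/1.5 = 153.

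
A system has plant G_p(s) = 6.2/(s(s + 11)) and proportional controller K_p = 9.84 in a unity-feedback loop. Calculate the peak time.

T_p = 0.566 s

Closed-loop characteristic equation: s² + 11s + 61.01 = 0, so ω_n = 7.811 rad/s and ζ = 11/(2·7.811) = 0.7042.
Damped frequency ω_d = ω_n√(1−ζ²) = 5.546 rad/s, so peak time T_p = π/ω_d = 0.566 s.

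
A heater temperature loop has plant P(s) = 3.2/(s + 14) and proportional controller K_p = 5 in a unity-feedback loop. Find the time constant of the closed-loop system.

Closed-loop transfer function: T(s) = K_p·P(s)/(1 + K_p·P(s)) = 16/(s + 14 + 16) = 16/(s + 30).
Time constant τ = 1/30 = 0.0333 s.

τ = 0.0333 s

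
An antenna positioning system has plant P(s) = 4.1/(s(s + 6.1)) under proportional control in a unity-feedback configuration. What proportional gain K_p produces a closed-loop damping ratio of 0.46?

Closed-loop characteristic equation: s² + 6.1s + K_p·4.1 = 0.
So ω_n = √(4.1K_p) and 2ζω_n = 6.1, giving ζ = 6.1/(2√(4.1K_p)).
Setting ζ = 0.46: √(4.1K_p) = 6.1/(2·0.46) = 6.63, so K_p = 43.96/4.1 = 10.7.

K_p = 10.7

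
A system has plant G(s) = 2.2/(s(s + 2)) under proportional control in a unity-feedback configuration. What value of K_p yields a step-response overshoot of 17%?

K_p = 1.88

From %OS = 100·exp(−πζ/√(1−ζ²)) = 17%, ζ = −ln(0.17)/√(π²+ln²(0.17)) = 0.4913.
Characteristic equation s² + 2s + 2.2K_p = 0 gives ζ = 2/(2√(2.2K_p)).
Setting ζ = 0.4913: √(2.2K_p) = 2/(2·0.4913) = 2.036, so K_p = 4.143/2.2 = 1.88.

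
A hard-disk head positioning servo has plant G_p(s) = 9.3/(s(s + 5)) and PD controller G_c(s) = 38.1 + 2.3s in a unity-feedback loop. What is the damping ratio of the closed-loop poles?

ζ = 0.701

Forward path: (38.1 + 2.3s)·9.3/(s(s+5)). The closed-loop characteristic equation is s² + (5 + 9.3·2.3)s + 9.3·38.1 = 0.
That is s² + 26.39s + 354.3 = 0, so ω_n = 18.82 rad/s and ζ = 26.39/(2·18.82) = 0.701.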